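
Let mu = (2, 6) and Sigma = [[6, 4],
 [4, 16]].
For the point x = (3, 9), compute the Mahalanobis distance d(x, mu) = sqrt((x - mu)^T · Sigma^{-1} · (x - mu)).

Step 1 — centre the observation: (x - mu) = (1, 3).

Step 2 — invert Sigma. det(Sigma) = 6·16 - (4)² = 80.
  Sigma^{-1} = (1/det) · [[d, -b], [-b, a]] = [[0.2, -0.05],
 [-0.05, 0.075]].

Step 3 — form the quadratic (x - mu)^T · Sigma^{-1} · (x - mu):
  Sigma^{-1} · (x - mu) = (0.05, 0.175).
  (x - mu)^T · [Sigma^{-1} · (x - mu)] = (1)·(0.05) + (3)·(0.175) = 0.575.

Step 4 — take square root: d = √(0.575) ≈ 0.7583.

d(x, mu) = √(0.575) ≈ 0.7583


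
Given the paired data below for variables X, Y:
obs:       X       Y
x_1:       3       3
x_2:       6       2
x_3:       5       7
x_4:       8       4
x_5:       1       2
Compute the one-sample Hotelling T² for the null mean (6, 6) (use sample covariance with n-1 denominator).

Step 1 — sample mean vector:
  mean(X) = (3 + 6 + 5 + 8 + 1) / 5 = 23/5 = 4.6
  mean(Y) = (3 + 2 + 7 + 4 + 2) / 5 = 18/5 = 3.6
  x̄ = (4.6, 3.6),  deviation x̄ - mu_0 = (4.6, 3.6) - (6, 6) = (-1.4, -2.4).

Step 2 — sample covariance matrix, S[i,j] = (1/(n-1)) · Σ_k (x_{k,i} - mean_i) · (x_{k,j} - mean_j), divisor n-1 = 4:
  S[X,X] = ((-1.6)·(-1.6) + (1.4)·(1.4) + (0.4)·(0.4) + (3.4)·(3.4) + (-3.6)·(-3.6)) / 4 = 29.2/4 = 7.3
  S[X,Y] = ((-1.6)·(-0.6) + (1.4)·(-1.6) + (0.4)·(3.4) + (3.4)·(0.4) + (-3.6)·(-1.6)) / 4 = 7.2/4 = 1.8
  S[Y,Y] = ((-0.6)·(-0.6) + (-1.6)·(-1.6) + (3.4)·(3.4) + (0.4)·(0.4) + (-1.6)·(-1.6)) / 4 = 17.2/4 = 4.3
  S = [[7.3, 1.8],
 [1.8, 4.3]].

Step 3 — invert S. det(S) = 7.3·4.3 - (1.8)² = 28.15.
  S^{-1} = (1/det) · [[d, -b], [-b, a]] = [[0.1528, -0.0639],
 [-0.0639, 0.2593]].

Step 4 — quadratic form (x̄ - mu_0)^T · S^{-1} · (x̄ - mu_0):
  S^{-1} · (x̄ - mu_0) = (-0.0604, -0.5329),
  (x̄ - mu_0)^T · [...] = (-1.4)·(-0.0604) + (-2.4)·(-0.5329) = 1.3634.

Step 5 — scale by n: T² = 5 · 1.3634 = 6.8171.

T² ≈ 6.8171


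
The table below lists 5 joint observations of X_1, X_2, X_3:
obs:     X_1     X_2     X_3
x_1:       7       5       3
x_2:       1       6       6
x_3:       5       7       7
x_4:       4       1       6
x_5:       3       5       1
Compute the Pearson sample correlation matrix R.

Step 1 — column means:
  mean(X_1) = (7 + 1 + 5 + 4 + 3) / 5 = 20/5 = 4
  mean(X_2) = (5 + 6 + 7 + 1 + 5) / 5 = 24/5 = 4.8
  mean(X_3) = (3 + 6 + 7 + 6 + 1) / 5 = 23/5 = 4.6

Step 2 — sample variances and covariances s[i,j] = (1/(n-1)) · Σ_k (x_{k,i} - mean_i) · (x_{k,j} - mean_j), with n-1 = 4:
  s[X_1,X_1] = ((3)·(3) + (-3)·(-3) + (1)·(1) + (0)·(0) + (-1)·(-1)) / 4 = 20/4 = 5
  s[X_1,X_2] = ((3)·(0.2) + (-3)·(1.2) + (1)·(2.2) + (0)·(-3.8) + (-1)·(0.2)) / 4 = -1/4 = -0.25
  s[X_1,X_3] = ((3)·(-1.6) + (-3)·(1.4) + (1)·(2.4) + (0)·(1.4) + (-1)·(-3.6)) / 4 = -3/4 = -0.75
  s[X_2,X_2] = ((0.2)·(0.2) + (1.2)·(1.2) + (2.2)·(2.2) + (-3.8)·(-3.8) + (0.2)·(0.2)) / 4 = 20.8/4 = 5.2
  s[X_2,X_3] = ((0.2)·(-1.6) + (1.2)·(1.4) + (2.2)·(2.4) + (-3.8)·(1.4) + (0.2)·(-3.6)) / 4 = 0.6/4 = 0.15
  s[X_3,X_3] = ((-1.6)·(-1.6) + (1.4)·(1.4) + (2.4)·(2.4) + (1.4)·(1.4) + (-3.6)·(-3.6)) / 4 = 25.2/4 = 6.3
  Sample standard deviations s_i = √(s[i,i]):
  s(X_1) = √(5) = 2.2361
  s(X_2) = √(5.2) = 2.2804
  s(X_3) = √(6.3) = 2.51

Step 3 — r_{ij} = s_{ij} / (s_i · s_j):
  r[X_1,X_1] = 1 (diagonal).
  r[X_1,X_2] = -0.25 / (2.2361 · 2.2804) = -0.25 / 5.099 = -0.049
  r[X_1,X_3] = -0.75 / (2.2361 · 2.51) = -0.75 / 5.6125 = -0.1336
  r[X_2,X_2] = 1 (diagonal).
  r[X_2,X_3] = 0.15 / (2.2804 · 2.51) = 0.15 / 5.7236 = 0.0262
  r[X_3,X_3] = 1 (diagonal).

R is symmetric with unit diagonal. Assembling:

R = [[1, -0.049, -0.1336],
 [-0.049, 1, 0.0262],
 [-0.1336, 0.0262, 1]]


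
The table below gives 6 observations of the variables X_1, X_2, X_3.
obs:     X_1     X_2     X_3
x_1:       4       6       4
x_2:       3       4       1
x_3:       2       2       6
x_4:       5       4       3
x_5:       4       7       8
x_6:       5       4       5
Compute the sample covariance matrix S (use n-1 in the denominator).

Step 1 — column means:
  mean(X_1) = (4 + 3 + 2 + 5 + 4 + 5) / 6 = 23/6 = 3.8333
  mean(X_2) = (6 + 4 + 2 + 4 + 7 + 4) / 6 = 27/6 = 4.5
  mean(X_3) = (4 + 1 + 6 + 3 + 8 + 5) / 6 = 27/6 = 4.5

Step 2 — sample covariance S[i,j] = (1/(n-1)) · Σ_k (x_{k,i} - mean_i) · (x_{k,j} - mean_j), with n-1 = 5.
  S[X_1,X_1] = ((0.1667)·(0.1667) + (-0.8333)·(-0.8333) + (-1.8333)·(-1.8333) + (1.1667)·(1.1667) + (0.1667)·(0.1667) + (1.1667)·(1.1667)) / 5 = 6.8333/5 = 1.3667
  S[X_1,X_2] = ((0.1667)·(1.5) + (-0.8333)·(-0.5) + (-1.8333)·(-2.5) + (1.1667)·(-0.5) + (0.1667)·(2.5) + (1.1667)·(-0.5)) / 5 = 4.5/5 = 0.9
  S[X_1,X_3] = ((0.1667)·(-0.5) + (-0.8333)·(-3.5) + (-1.8333)·(1.5) + (1.1667)·(-1.5) + (0.1667)·(3.5) + (1.1667)·(0.5)) / 5 = -0.5/5 = -0.1
  S[X_2,X_2] = ((1.5)·(1.5) + (-0.5)·(-0.5) + (-2.5)·(-2.5) + (-0.5)·(-0.5) + (2.5)·(2.5) + (-0.5)·(-0.5)) / 5 = 15.5/5 = 3.1
  S[X_2,X_3] = ((1.5)·(-0.5) + (-0.5)·(-3.5) + (-2.5)·(1.5) + (-0.5)·(-1.5) + (2.5)·(3.5) + (-0.5)·(0.5)) / 5 = 6.5/5 = 1.3
  S[X_3,X_3] = ((-0.5)·(-0.5) + (-3.5)·(-3.5) + (1.5)·(1.5) + (-1.5)·(-1.5) + (3.5)·(3.5) + (0.5)·(0.5)) / 5 = 29.5/5 = 5.9

S is symmetric (S[j,i] = S[i,j]). Assembling:

S = [[1.3667, 0.9, -0.1],
 [0.9, 3.1, 1.3],
 [-0.1, 1.3, 5.9]]


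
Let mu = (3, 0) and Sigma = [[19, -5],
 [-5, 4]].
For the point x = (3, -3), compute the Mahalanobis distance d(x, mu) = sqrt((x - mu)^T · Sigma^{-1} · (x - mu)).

Step 1 — centre the observation: (x - mu) = (0, -3).

Step 2 — invert Sigma. det(Sigma) = 19·4 - (-5)² = 51.
  Sigma^{-1} = (1/det) · [[d, -b], [-b, a]] = [[0.0784, 0.098],
 [0.098, 0.3725]].

Step 3 — form the quadratic (x - mu)^T · Sigma^{-1} · (x - mu):
  Sigma^{-1} · (x - mu) = (-0.2941, -1.1176).
  (x - mu)^T · [Sigma^{-1} · (x - mu)] = (0)·(-0.2941) + (-3)·(-1.1176) = 3.3529.

Step 4 — take square root: d = √(3.3529) ≈ 1.8311.

d(x, mu) = √(3.3529) ≈ 1.8311


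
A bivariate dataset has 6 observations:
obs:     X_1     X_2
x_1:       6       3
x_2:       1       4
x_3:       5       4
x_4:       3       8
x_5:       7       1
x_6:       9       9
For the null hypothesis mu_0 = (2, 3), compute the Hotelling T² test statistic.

Step 1 — sample mean vector:
  mean(X_1) = (6 + 1 + 5 + 3 + 7 + 9) / 6 = 31/6 = 5.1667
  mean(X_2) = (3 + 4 + 4 + 8 + 1 + 9) / 6 = 29/6 = 4.8333
  x̄ = (5.1667, 4.8333),  deviation x̄ - mu_0 = (5.1667, 4.8333) - (2, 3) = (3.1667, 1.8333).

Step 2 — sample covariance matrix, S[i,j] = (1/(n-1)) · Σ_k (x_{k,i} - mean_i) · (x_{k,j} - mean_j), divisor n-1 = 5:
  S[X_1,X_1] = ((0.8333)·(0.8333) + (-4.1667)·(-4.1667) + (-0.1667)·(-0.1667) + (-2.1667)·(-2.1667) + (1.8333)·(1.8333) + (3.8333)·(3.8333)) / 5 = 40.8333/5 = 8.1667
  S[X_1,X_2] = ((0.8333)·(-1.8333) + (-4.1667)·(-0.8333) + (-0.1667)·(-0.8333) + (-2.1667)·(3.1667) + (1.8333)·(-3.8333) + (3.8333)·(4.1667)) / 5 = 4.1667/5 = 0.8333
  S[X_2,X_2] = ((-1.8333)·(-1.8333) + (-0.8333)·(-0.8333) + (-0.8333)·(-0.8333) + (3.1667)·(3.1667) + (-3.8333)·(-3.8333) + (4.1667)·(4.1667)) / 5 = 46.8333/5 = 9.3667
  S = [[8.1667, 0.8333],
 [0.8333, 9.3667]].

Step 3 — invert S. det(S) = 8.1667·9.3667 - (0.8333)² = 75.8.
  S^{-1} = (1/det) · [[d, -b], [-b, a]] = [[0.1236, -0.011],
 [-0.011, 0.1077]].

Step 4 — quadratic form (x̄ - mu_0)^T · S^{-1} · (x̄ - mu_0):
  S^{-1} · (x̄ - mu_0) = (0.3712, 0.1627),
  (x̄ - mu_0)^T · [...] = (3.1667)·(0.3712) + (1.8333)·(0.1627) = 1.4736.

Step 5 — scale by n: T² = 6 · 1.4736 = 8.8417.

T² ≈ 8.8417


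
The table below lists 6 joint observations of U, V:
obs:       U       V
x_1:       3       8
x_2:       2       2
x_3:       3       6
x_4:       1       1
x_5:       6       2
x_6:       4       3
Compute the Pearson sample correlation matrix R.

Step 1 — column means:
  mean(U) = (3 + 2 + 3 + 1 + 6 + 4) / 6 = 19/6 = 3.1667
  mean(V) = (8 + 2 + 6 + 1 + 2 + 3) / 6 = 22/6 = 3.6667

Step 2 — sample variances and covariances s[i,j] = (1/(n-1)) · Σ_k (x_{k,i} - mean_i) · (x_{k,j} - mean_j), with n-1 = 5:
  s[U,U] = ((-0.1667)·(-0.1667) + (-1.1667)·(-1.1667) + (-0.1667)·(-0.1667) + (-2.1667)·(-2.1667) + (2.8333)·(2.8333) + (0.8333)·(0.8333)) / 5 = 14.8333/5 = 2.9667
  s[U,V] = ((-0.1667)·(4.3333) + (-1.1667)·(-1.6667) + (-0.1667)·(2.3333) + (-2.1667)·(-2.6667) + (2.8333)·(-1.6667) + (0.8333)·(-0.6667)) / 5 = 1.3333/5 = 0.2667
  s[V,V] = ((4.3333)·(4.3333) + (-1.6667)·(-1.6667) + (2.3333)·(2.3333) + (-2.6667)·(-2.6667) + (-1.6667)·(-1.6667) + (-0.6667)·(-0.6667)) / 5 = 37.3333/5 = 7.4667
  Sample standard deviations s_i = √(s[i,i]):
  s(U) = √(2.9667) = 1.7224
  s(V) = √(7.4667) = 2.7325

Step 3 — r_{ij} = s_{ij} / (s_i · s_j):
  r[U,U] = 1 (diagonal).
  r[U,V] = 0.2667 / (1.7224 · 2.7325) = 0.2667 / 4.7065 = 0.0567
  r[V,V] = 1 (diagonal).

R is symmetric with unit diagonal. Assembling:

R = [[1, 0.0567],
 [0.0567, 1]]


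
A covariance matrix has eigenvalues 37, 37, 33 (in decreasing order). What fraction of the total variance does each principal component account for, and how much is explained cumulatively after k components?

Step 1 — total variance = trace(Sigma) = Σ λ_i = 37 + 37 + 33 = 107.

Step 2 — fraction explained by component i = λ_i / Σ λ:
  PC1: 37/107 = 0.3458
  PC2: 37/107 = 0.3458
  PC3: 33/107 = 0.3084

Step 3 — cumulative fraction after k components = (λ_1 + ... + λ_k) / Σ λ:
  k = 1: 37/107 = 0.3458
  k = 2: (37 + 37)/107 = 74/107 = 0.6916
  k = 3: (37 + 37 + 33)/107 = 107/107 = 1

Summary (fraction, with percent):

explained: PC1 0.3458 (34.58%), PC2 0.3458 (34.58%), PC3 0.3084 (30.84%);  cumulative: 0.3458, 0.6916, 1


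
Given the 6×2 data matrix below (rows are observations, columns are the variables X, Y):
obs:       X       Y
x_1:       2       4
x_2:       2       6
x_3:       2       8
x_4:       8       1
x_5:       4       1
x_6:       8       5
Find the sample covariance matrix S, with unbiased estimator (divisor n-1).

Step 1 — column means:
  mean(X) = (2 + 2 + 2 + 8 + 4 + 8) / 6 = 26/6 = 4.3333
  mean(Y) = (4 + 6 + 8 + 1 + 1 + 5) / 6 = 25/6 = 4.1667

Step 2 — sample covariance S[i,j] = (1/(n-1)) · Σ_k (x_{k,i} - mean_i) · (x_{k,j} - mean_j), with n-1 = 5.
  S[X,X] = ((-2.3333)·(-2.3333) + (-2.3333)·(-2.3333) + (-2.3333)·(-2.3333) + (3.6667)·(3.6667) + (-0.3333)·(-0.3333) + (3.6667)·(3.6667)) / 5 = 43.3333/5 = 8.6667
  S[X,Y] = ((-2.3333)·(-0.1667) + (-2.3333)·(1.8333) + (-2.3333)·(3.8333) + (3.6667)·(-3.1667) + (-0.3333)·(-3.1667) + (3.6667)·(0.8333)) / 5 = -20.3333/5 = -4.0667
  S[Y,Y] = ((-0.1667)·(-0.1667) + (1.8333)·(1.8333) + (3.8333)·(3.8333) + (-3.1667)·(-3.1667) + (-3.1667)·(-3.1667) + (0.8333)·(0.8333)) / 5 = 38.8333/5 = 7.7667

S is symmetric (S[j,i] = S[i,j]). Assembling:

S = [[8.6667, -4.0667],
 [-4.0667, 7.7667]]


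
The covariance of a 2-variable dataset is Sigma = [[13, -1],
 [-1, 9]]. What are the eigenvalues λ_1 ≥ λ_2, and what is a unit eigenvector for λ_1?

Step 1 — characteristic polynomial of 2×2 Sigma:
  det(Sigma - λI) = λ² - trace · λ + det = 0.
  trace = 13 + 9 = 22, det = 13·9 - (-1)² = 116.
Step 2 — discriminant:
  Δ = trace² - 4·det = 484 - 464 = 20.
Step 3 — eigenvalues:
  λ = (trace ± √Δ)/2 = (22 ± 4.4721)/2,
  λ_1 = 13.2361,  λ_2 = 8.7639.

Step 4 — unit eigenvector for λ_1: solve (Sigma - λ_1 I)v = 0. First row:
  (13 - 13.2361)·v_x + (-1)·v_y = 0, i.e. (-0.2361)·v_x + (-1)·v_y = 0,
  so v ∝ (b, λ_1 - a) = (-1, 0.2361); multiply by -1 so the first entry is positive: u = (1, -0.2361).
  ||u|| = √((1)² + (-0.2361)²) = √(1.0557) ≈ 1.0275,
  v_1 = u/||u|| ≈ (0.9732, -0.2298) (||v_1|| = 1).

λ_1 = 13.2361,  λ_2 = 8.7639;  v_1 ≈ (0.9732, -0.2298)


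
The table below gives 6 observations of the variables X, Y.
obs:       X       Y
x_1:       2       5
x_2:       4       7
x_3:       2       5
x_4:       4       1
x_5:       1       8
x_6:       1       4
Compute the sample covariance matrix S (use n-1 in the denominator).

Step 1 — column means:
  mean(X) = (2 + 4 + 2 + 4 + 1 + 1) / 6 = 14/6 = 2.3333
  mean(Y) = (5 + 7 + 5 + 1 + 8 + 4) / 6 = 30/6 = 5

Step 2 — sample covariance S[i,j] = (1/(n-1)) · Σ_k (x_{k,i} - mean_i) · (x_{k,j} - mean_j), with n-1 = 5.
  S[X,X] = ((-0.3333)·(-0.3333) + (1.6667)·(1.6667) + (-0.3333)·(-0.3333) + (1.6667)·(1.6667) + (-1.3333)·(-1.3333) + (-1.3333)·(-1.3333)) / 5 = 9.3333/5 = 1.8667
  S[X,Y] = ((-0.3333)·(0) + (1.6667)·(2) + (-0.3333)·(0) + (1.6667)·(-4) + (-1.3333)·(3) + (-1.3333)·(-1)) / 5 = -6/5 = -1.2
  S[Y,Y] = ((0)·(0) + (2)·(2) + (0)·(0) + (-4)·(-4) + (3)·(3) + (-1)·(-1)) / 5 = 30/5 = 6

S is symmetric (S[j,i] = S[i,j]). Assembling:

S = [[1.8667, -1.2],
 [-1.2, 6]]


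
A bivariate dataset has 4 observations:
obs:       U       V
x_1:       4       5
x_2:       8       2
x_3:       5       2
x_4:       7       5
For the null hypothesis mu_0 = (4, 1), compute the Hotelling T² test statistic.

Step 1 — sample mean vector:
  mean(U) = (4 + 8 + 5 + 7) / 4 = 24/4 = 6
  mean(V) = (5 + 2 + 2 + 5) / 4 = 14/4 = 3.5
  x̄ = (6, 3.5),  deviation x̄ - mu_0 = (6, 3.5) - (4, 1) = (2, 2.5).

Step 2 — sample covariance matrix, S[i,j] = (1/(n-1)) · Σ_k (x_{k,i} - mean_i) · (x_{k,j} - mean_j), divisor n-1 = 3:
  S[U,U] = ((-2)·(-2) + (2)·(2) + (-1)·(-1) + (1)·(1)) / 3 = 10/3 = 3.3333
  S[U,V] = ((-2)·(1.5) + (2)·(-1.5) + (-1)·(-1.5) + (1)·(1.5)) / 3 = -3/3 = -1
  S[V,V] = ((1.5)·(1.5) + (-1.5)·(-1.5) + (-1.5)·(-1.5) + (1.5)·(1.5)) / 3 = 9/3 = 3
  S = [[3.3333, -1],
 [-1, 3]].

Step 3 — invert S. det(S) = 3.3333·3 - (-1)² = 9.
  S^{-1} = (1/det) · [[d, -b], [-b, a]] = [[0.3333, 0.1111],
 [0.1111, 0.3704]].

Step 4 — quadratic form (x̄ - mu_0)^T · S^{-1} · (x̄ - mu_0):
  S^{-1} · (x̄ - mu_0) = (0.9444, 1.1481),
  (x̄ - mu_0)^T · [...] = (2)·(0.9444) + (2.5)·(1.1481) = 4.7593.

Step 5 — scale by n: T² = 4 · 4.7593 = 19.037.

T² ≈ 19.037


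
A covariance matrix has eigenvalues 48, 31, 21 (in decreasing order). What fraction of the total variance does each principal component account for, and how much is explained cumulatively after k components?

Step 1 — total variance = trace(Sigma) = Σ λ_i = 48 + 31 + 21 = 100.

Step 2 — fraction explained by component i = λ_i / Σ λ:
  PC1: 48/100 = 0.48
  PC2: 31/100 = 0.31
  PC3: 21/100 = 0.21

Step 3 — cumulative fraction after k components = (λ_1 + ... + λ_k) / Σ λ:
  k = 1: 48/100 = 0.48
  k = 2: (48 + 31)/100 = 79/100 = 0.79
  k = 3: (48 + 31 + 21)/100 = 100/100 = 1

Summary (fraction, with percent):

explained: PC1 0.48 (48%), PC2 0.31 (31%), PC3 0.21 (21%);  cumulative: 0.48, 0.79, 1


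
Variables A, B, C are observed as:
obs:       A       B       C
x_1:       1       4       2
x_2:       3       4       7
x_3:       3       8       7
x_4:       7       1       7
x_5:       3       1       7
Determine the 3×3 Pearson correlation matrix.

Step 1 — column means:
  mean(A) = (1 + 3 + 3 + 7 + 3) / 5 = 17/5 = 3.4
  mean(B) = (4 + 4 + 8 + 1 + 1) / 5 = 18/5 = 3.6
  mean(C) = (2 + 7 + 7 + 7 + 7) / 5 = 30/5 = 6

Step 2 — sample variances and covariances s[i,j] = (1/(n-1)) · Σ_k (x_{k,i} - mean_i) · (x_{k,j} - mean_j), with n-1 = 4:
  s[A,A] = ((-2.4)·(-2.4) + (-0.4)·(-0.4) + (-0.4)·(-0.4) + (3.6)·(3.6) + (-0.4)·(-0.4)) / 4 = 19.2/4 = 4.8
  s[A,B] = ((-2.4)·(0.4) + (-0.4)·(0.4) + (-0.4)·(4.4) + (3.6)·(-2.6) + (-0.4)·(-2.6)) / 4 = -11.2/4 = -2.8
  s[A,C] = ((-2.4)·(-4) + (-0.4)·(1) + (-0.4)·(1) + (3.6)·(1) + (-0.4)·(1)) / 4 = 12/4 = 3
  s[B,B] = ((0.4)·(0.4) + (0.4)·(0.4) + (4.4)·(4.4) + (-2.6)·(-2.6) + (-2.6)·(-2.6)) / 4 = 33.2/4 = 8.3
  s[B,C] = ((0.4)·(-4) + (0.4)·(1) + (4.4)·(1) + (-2.6)·(1) + (-2.6)·(1)) / 4 = -2/4 = -0.5
  s[C,C] = ((-4)·(-4) + (1)·(1) + (1)·(1) + (1)·(1) + (1)·(1)) / 4 = 20/4 = 5
  Sample standard deviations s_i = √(s[i,i]):
  s(A) = √(4.8) = 2.1909
  s(B) = √(8.3) = 2.881
  s(C) = √(5) = 2.2361

Step 3 — r_{ij} = s_{ij} / (s_i · s_j):
  r[A,A] = 1 (diagonal).
  r[A,B] = -2.8 / (2.1909 · 2.881) = -2.8 / 6.3119 = -0.4436
  r[A,C] = 3 / (2.1909 · 2.2361) = 3 / 4.899 = 0.6124
  r[B,B] = 1 (diagonal).
  r[B,C] = -0.5 / (2.881 · 2.2361) = -0.5 / 6.442 = -0.0776
  r[C,C] = 1 (diagonal).

R is symmetric with unit diagonal. Assembling:

R = [[1, -0.4436, 0.6124],
 [-0.4436, 1, -0.0776],
 [0.6124, -0.0776, 1]]


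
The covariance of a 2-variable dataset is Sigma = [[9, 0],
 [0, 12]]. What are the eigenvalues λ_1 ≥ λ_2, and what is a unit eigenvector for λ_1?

Step 1 — characteristic polynomial of 2×2 Sigma:
  det(Sigma - λI) = λ² - trace · λ + det = 0.
  trace = 9 + 12 = 21, det = 9·12 - (0)² = 108.
Step 2 — discriminant:
  Δ = trace² - 4·det = 441 - 432 = 9.
Step 3 — eigenvalues:
  λ = (trace ± √Δ)/2 = (21 ± 3)/2,
  λ_1 = 12,  λ_2 = 9.

Step 4 — unit eigenvector for λ_1: Sigma is diagonal, so its eigenvectors are the coordinate axes. λ_1 = 12 is the diagonal entry on the second coordinate axis, hence
  v_1 = (0, 1) (||v_1|| = 1).

λ_1 = 12,  λ_2 = 9;  v_1 ≈ (0, 1)


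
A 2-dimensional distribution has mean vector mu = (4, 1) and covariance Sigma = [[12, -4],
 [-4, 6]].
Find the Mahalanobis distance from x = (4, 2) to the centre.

Step 1 — centre the observation: (x - mu) = (0, 1).

Step 2 — invert Sigma. det(Sigma) = 12·6 - (-4)² = 56.
  Sigma^{-1} = (1/det) · [[d, -b], [-b, a]] = [[0.1071, 0.0714],
 [0.0714, 0.2143]].

Step 3 — form the quadratic (x - mu)^T · Sigma^{-1} · (x - mu):
  Sigma^{-1} · (x - mu) = (0.0714, 0.2143).
  (x - mu)^T · [Sigma^{-1} · (x - mu)] = (0)·(0.0714) + (1)·(0.2143) = 0.2143.

Step 4 — take square root: d = √(0.2143) ≈ 0.4629.

d(x, mu) = √(0.2143) ≈ 0.4629


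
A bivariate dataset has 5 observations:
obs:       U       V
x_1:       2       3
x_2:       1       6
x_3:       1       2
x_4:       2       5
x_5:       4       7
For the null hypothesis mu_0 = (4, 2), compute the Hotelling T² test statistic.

Step 1 — sample mean vector:
  mean(U) = (2 + 1 + 1 + 2 + 4) / 5 = 10/5 = 2
  mean(V) = (3 + 6 + 2 + 5 + 7) / 5 = 23/5 = 4.6
  x̄ = (2, 4.6),  deviation x̄ - mu_0 = (2, 4.6) - (4, 2) = (-2, 2.6).

Step 2 — sample covariance matrix, S[i,j] = (1/(n-1)) · Σ_k (x_{k,i} - mean_i) · (x_{k,j} - mean_j), divisor n-1 = 4:
  S[U,U] = ((0)·(0) + (-1)·(-1) + (-1)·(-1) + (0)·(0) + (2)·(2)) / 4 = 6/4 = 1.5
  S[U,V] = ((0)·(-1.6) + (-1)·(1.4) + (-1)·(-2.6) + (0)·(0.4) + (2)·(2.4)) / 4 = 6/4 = 1.5
  S[V,V] = ((-1.6)·(-1.6) + (1.4)·(1.4) + (-2.6)·(-2.6) + (0.4)·(0.4) + (2.4)·(2.4)) / 4 = 17.2/4 = 4.3
  S = [[1.5, 1.5],
 [1.5, 4.3]].

Step 3 — invert S. det(S) = 1.5·4.3 - (1.5)² = 4.2.
  S^{-1} = (1/det) · [[d, -b], [-b, a]] = [[1.0238, -0.3571],
 [-0.3571, 0.3571]].

Step 4 — quadratic form (x̄ - mu_0)^T · S^{-1} · (x̄ - mu_0):
  S^{-1} · (x̄ - mu_0) = (-2.9762, 1.6429),
  (x̄ - mu_0)^T · [...] = (-2)·(-2.9762) + (2.6)·(1.6429) = 10.2238.

Step 5 — scale by n: T² = 5 · 10.2238 = 51.119.

T² ≈ 51.119


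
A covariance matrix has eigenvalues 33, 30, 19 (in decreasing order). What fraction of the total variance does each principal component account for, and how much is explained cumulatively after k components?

Step 1 — total variance = trace(Sigma) = Σ λ_i = 33 + 30 + 19 = 82.

Step 2 — fraction explained by component i = λ_i / Σ λ:
  PC1: 33/82 = 0.4024
  PC2: 30/82 = 0.3659
  PC3: 19/82 = 0.2317

Step 3 — cumulative fraction after k components = (λ_1 + ... + λ_k) / Σ λ:
  k = 1: 33/82 = 0.4024
  k = 2: (33 + 30)/82 = 63/82 = 0.7683
  k = 3: (33 + 30 + 19)/82 = 82/82 = 1

Summary (fraction, with percent):

explained: PC1 0.4024 (40.24%), PC2 0.3659 (36.59%), PC3 0.2317 (23.17%);  cumulative: 0.4024, 0.7683, 1


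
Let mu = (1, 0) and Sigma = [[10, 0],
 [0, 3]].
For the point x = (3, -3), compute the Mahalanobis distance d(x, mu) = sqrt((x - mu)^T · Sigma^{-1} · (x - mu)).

Step 1 — centre the observation: (x - mu) = (2, -3).

Step 2 — invert Sigma. det(Sigma) = 10·3 - (0)² = 30.
  Sigma^{-1} = (1/det) · [[d, -b], [-b, a]] = [[0.1, 0],
 [0, 0.3333]].

Step 3 — form the quadratic (x - mu)^T · Sigma^{-1} · (x - mu):
  Sigma^{-1} · (x - mu) = (0.2, -1).
  (x - mu)^T · [Sigma^{-1} · (x - mu)] = (2)·(0.2) + (-3)·(-1) = 3.4.

Step 4 — take square root: d = √(3.4) ≈ 1.8439.

d(x, mu) = √(3.4) ≈ 1.8439


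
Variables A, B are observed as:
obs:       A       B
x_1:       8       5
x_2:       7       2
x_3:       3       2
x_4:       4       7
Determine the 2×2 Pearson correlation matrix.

Step 1 — column means:
  mean(A) = (8 + 7 + 3 + 4) / 4 = 22/4 = 5.5
  mean(B) = (5 + 2 + 2 + 7) / 4 = 16/4 = 4

Step 2 — sample variances and covariances s[i,j] = (1/(n-1)) · Σ_k (x_{k,i} - mean_i) · (x_{k,j} - mean_j), with n-1 = 3:
  s[A,A] = ((2.5)·(2.5) + (1.5)·(1.5) + (-2.5)·(-2.5) + (-1.5)·(-1.5)) / 3 = 17/3 = 5.6667
  s[A,B] = ((2.5)·(1) + (1.5)·(-2) + (-2.5)·(-2) + (-1.5)·(3)) / 3 = 0/3 = 0
  s[B,B] = ((1)·(1) + (-2)·(-2) + (-2)·(-2) + (3)·(3)) / 3 = 18/3 = 6
  Sample standard deviations s_i = √(s[i,i]):
  s(A) = √(5.6667) = 2.3805
  s(B) = √(6) = 2.4495

Step 3 — r_{ij} = s_{ij} / (s_i · s_j):
  r[A,A] = 1 (diagonal).
  r[A,B] = 0 / (2.3805 · 2.4495) = 0 / 5.831 = 0
  r[B,B] = 1 (diagonal).

R is symmetric with unit diagonal. Assembling:

R = [[1, 0],
 [0, 1]]


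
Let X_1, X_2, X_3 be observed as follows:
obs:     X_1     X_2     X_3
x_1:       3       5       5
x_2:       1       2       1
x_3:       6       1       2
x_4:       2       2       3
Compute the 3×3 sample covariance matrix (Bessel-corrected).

Step 1 — column means:
  mean(X_1) = (3 + 1 + 6 + 2) / 4 = 12/4 = 3
  mean(X_2) = (5 + 2 + 1 + 2) / 4 = 10/4 = 2.5
  mean(X_3) = (5 + 1 + 2 + 3) / 4 = 11/4 = 2.75

Step 2 — sample covariance S[i,j] = (1/(n-1)) · Σ_k (x_{k,i} - mean_i) · (x_{k,j} - mean_j), with n-1 = 3.
  S[X_1,X_1] = ((0)·(0) + (-2)·(-2) + (3)·(3) + (-1)·(-1)) / 3 = 14/3 = 4.6667
  S[X_1,X_2] = ((0)·(2.5) + (-2)·(-0.5) + (3)·(-1.5) + (-1)·(-0.5)) / 3 = -3/3 = -1
  S[X_1,X_3] = ((0)·(2.25) + (-2)·(-1.75) + (3)·(-0.75) + (-1)·(0.25)) / 3 = 1/3 = 0.3333
  S[X_2,X_2] = ((2.5)·(2.5) + (-0.5)·(-0.5) + (-1.5)·(-1.5) + (-0.5)·(-0.5)) / 3 = 9/3 = 3
  S[X_2,X_3] = ((2.5)·(2.25) + (-0.5)·(-1.75) + (-1.5)·(-0.75) + (-0.5)·(0.25)) / 3 = 7.5/3 = 2.5
  S[X_3,X_3] = ((2.25)·(2.25) + (-1.75)·(-1.75) + (-0.75)·(-0.75) + (0.25)·(0.25)) / 3 = 8.75/3 = 2.9167

S is symmetric (S[j,i] = S[i,j]). Assembling:

S = [[4.6667, -1, 0.3333],
 [-1, 3, 2.5],
 [0.3333, 2.5, 2.9167]]


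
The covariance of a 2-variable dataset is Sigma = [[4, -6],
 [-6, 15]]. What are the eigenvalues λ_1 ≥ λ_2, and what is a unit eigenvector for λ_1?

Step 1 — characteristic polynomial of 2×2 Sigma:
  det(Sigma - λI) = λ² - trace · λ + det = 0.
  trace = 4 + 15 = 19, det = 4·15 - (-6)² = 24.
Step 2 — discriminant:
  Δ = trace² - 4·det = 361 - 96 = 265.
Step 3 — eigenvalues:
  λ = (trace ± √Δ)/2 = (19 ± 16.2788)/2,
  λ_1 = 17.6394,  λ_2 = 1.3606.

Step 4 — unit eigenvector for λ_1: solve (Sigma - λ_1 I)v = 0. First row:
  (4 - 17.6394)·v_x + (-6)·v_y = 0, i.e. (-13.6394)·v_x + (-6)·v_y = 0,
  so v ∝ (b, λ_1 - a) = (-6, 13.6394); multiply by -1 so the first entry is positive: u = (6, -13.6394).
  ||u|| = √((6)² + (-13.6394)²) = √(222.0335) ≈ 14.9008,
  v_1 = u/||u|| ≈ (0.4027, -0.9153) (||v_1|| = 1).

λ_1 = 17.6394,  λ_2 = 1.3606;  v_1 ≈ (0.4027, -0.9153)


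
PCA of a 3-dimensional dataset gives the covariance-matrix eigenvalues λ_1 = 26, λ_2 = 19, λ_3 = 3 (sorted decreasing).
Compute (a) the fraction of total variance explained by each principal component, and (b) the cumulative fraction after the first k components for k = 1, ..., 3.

Step 1 — total variance = trace(Sigma) = Σ λ_i = 26 + 19 + 3 = 48.

Step 2 — fraction explained by component i = λ_i / Σ λ:
  PC1: 26/48 = 0.5417
  PC2: 19/48 = 0.3958
  PC3: 3/48 = 0.0625

Step 3 — cumulative fraction after k components = (λ_1 + ... + λ_k) / Σ λ:
  k = 1: 26/48 = 0.5417
  k = 2: (26 + 19)/48 = 45/48 = 0.9375
  k = 3: (26 + 19 + 3)/48 = 48/48 = 1

Summary (fraction, with percent):

explained: PC1 0.5417 (54.17%), PC2 0.3958 (39.58%), PC3 0.0625 (6.25%);  cumulative: 0.5417, 0.9375, 1


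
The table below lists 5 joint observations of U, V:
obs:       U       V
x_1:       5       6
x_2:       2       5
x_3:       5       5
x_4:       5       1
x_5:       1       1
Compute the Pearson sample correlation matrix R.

Step 1 — column means:
  mean(U) = (5 + 2 + 5 + 5 + 1) / 5 = 18/5 = 3.6
  mean(V) = (6 + 5 + 5 + 1 + 1) / 5 = 18/5 = 3.6

Step 2 — sample variances and covariances s[i,j] = (1/(n-1)) · Σ_k (x_{k,i} - mean_i) · (x_{k,j} - mean_j), with n-1 = 4:
  s[U,U] = ((1.4)·(1.4) + (-1.6)·(-1.6) + (1.4)·(1.4) + (1.4)·(1.4) + (-2.6)·(-2.6)) / 4 = 15.2/4 = 3.8
  s[U,V] = ((1.4)·(2.4) + (-1.6)·(1.4) + (1.4)·(1.4) + (1.4)·(-2.6) + (-2.6)·(-2.6)) / 4 = 6.2/4 = 1.55
  s[V,V] = ((2.4)·(2.4) + (1.4)·(1.4) + (1.4)·(1.4) + (-2.6)·(-2.6) + (-2.6)·(-2.6)) / 4 = 23.2/4 = 5.8
  Sample standard deviations s_i = √(s[i,i]):
  s(U) = √(3.8) = 1.9494
  s(V) = √(5.8) = 2.4083

Step 3 — r_{ij} = s_{ij} / (s_i · s_j):
  r[U,U] = 1 (diagonal).
  r[U,V] = 1.55 / (1.9494 · 2.4083) = 1.55 / 4.6947 = 0.3302
  r[V,V] = 1 (diagonal).

R is symmetric with unit diagonal. Assembling:

R = [[1, 0.3302],
 [0.3302, 1]]


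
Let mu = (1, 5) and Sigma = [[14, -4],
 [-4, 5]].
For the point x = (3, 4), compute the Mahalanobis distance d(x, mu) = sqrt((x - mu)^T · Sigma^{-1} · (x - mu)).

Step 1 — centre the observation: (x - mu) = (2, -1).

Step 2 — invert Sigma. det(Sigma) = 14·5 - (-4)² = 54.
  Sigma^{-1} = (1/det) · [[d, -b], [-b, a]] = [[0.0926, 0.0741],
 [0.0741, 0.2593]].

Step 3 — form the quadratic (x - mu)^T · Sigma^{-1} · (x - mu):
  Sigma^{-1} · (x - mu) = (0.1111, -0.1111).
  (x - mu)^T · [Sigma^{-1} · (x - mu)] = (2)·(0.1111) + (-1)·(-0.1111) = 0.3333.

Step 4 — take square root: d = √(0.3333) ≈ 0.5774.

d(x, mu) = √(0.3333) ≈ 0.5774


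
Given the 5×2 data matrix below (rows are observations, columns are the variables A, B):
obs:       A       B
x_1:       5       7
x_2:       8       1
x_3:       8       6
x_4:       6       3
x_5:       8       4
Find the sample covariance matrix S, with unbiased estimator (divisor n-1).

Step 1 — column means:
  mean(A) = (5 + 8 + 8 + 6 + 8) / 5 = 35/5 = 7
  mean(B) = (7 + 1 + 6 + 3 + 4) / 5 = 21/5 = 4.2

Step 2 — sample covariance S[i,j] = (1/(n-1)) · Σ_k (x_{k,i} - mean_i) · (x_{k,j} - mean_j), with n-1 = 4.
  S[A,A] = ((-2)·(-2) + (1)·(1) + (1)·(1) + (-1)·(-1) + (1)·(1)) / 4 = 8/4 = 2
  S[A,B] = ((-2)·(2.8) + (1)·(-3.2) + (1)·(1.8) + (-1)·(-1.2) + (1)·(-0.2)) / 4 = -6/4 = -1.5
  S[B,B] = ((2.8)·(2.8) + (-3.2)·(-3.2) + (1.8)·(1.8) + (-1.2)·(-1.2) + (-0.2)·(-0.2)) / 4 = 22.8/4 = 5.7

S is symmetric (S[j,i] = S[i,j]). Assembling:

S = [[2, -1.5],
 [-1.5, 5.7]]


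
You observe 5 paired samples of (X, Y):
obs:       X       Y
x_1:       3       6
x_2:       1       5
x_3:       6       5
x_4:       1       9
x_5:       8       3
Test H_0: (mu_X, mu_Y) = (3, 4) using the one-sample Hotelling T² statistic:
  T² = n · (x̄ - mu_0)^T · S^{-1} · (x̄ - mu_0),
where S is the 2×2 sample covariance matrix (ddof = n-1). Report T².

Step 1 — sample mean vector:
  mean(X) = (3 + 1 + 6 + 1 + 8) / 5 = 19/5 = 3.8
  mean(Y) = (6 + 5 + 5 + 9 + 3) / 5 = 28/5 = 5.6
  x̄ = (3.8, 5.6),  deviation x̄ - mu_0 = (3.8, 5.6) - (3, 4) = (0.8, 1.6).

Step 2 — sample covariance matrix, S[i,j] = (1/(n-1)) · Σ_k (x_{k,i} - mean_i) · (x_{k,j} - mean_j), divisor n-1 = 4:
  S[X,X] = ((-0.8)·(-0.8) + (-2.8)·(-2.8) + (2.2)·(2.2) + (-2.8)·(-2.8) + (4.2)·(4.2)) / 4 = 38.8/4 = 9.7
  S[X,Y] = ((-0.8)·(0.4) + (-2.8)·(-0.6) + (2.2)·(-0.6) + (-2.8)·(3.4) + (4.2)·(-2.6)) / 4 = -20.4/4 = -5.1
  S[Y,Y] = ((0.4)·(0.4) + (-0.6)·(-0.6) + (-0.6)·(-0.6) + (3.4)·(3.4) + (-2.6)·(-2.6)) / 4 = 19.2/4 = 4.8
  S = [[9.7, -5.1],
 [-5.1, 4.8]].

Step 3 — invert S. det(S) = 9.7·4.8 - (-5.1)² = 20.55.
  S^{-1} = (1/det) · [[d, -b], [-b, a]] = [[0.2336, 0.2482],
 [0.2482, 0.472]].

Step 4 — quadratic form (x̄ - mu_0)^T · S^{-1} · (x̄ - mu_0):
  S^{-1} · (x̄ - mu_0) = (0.5839, 0.9538),
  (x̄ - mu_0)^T · [...] = (0.8)·(0.5839) + (1.6)·(0.9538) = 1.9932.

Step 5 — scale by n: T² = 5 · 1.9932 = 9.9659.

T² ≈ 9.9659


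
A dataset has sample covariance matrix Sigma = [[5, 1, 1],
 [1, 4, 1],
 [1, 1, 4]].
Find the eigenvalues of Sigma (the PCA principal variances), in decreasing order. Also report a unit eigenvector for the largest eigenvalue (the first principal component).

Step 1 — characteristic polynomial p(λ) = det(λI - Sigma) = λ³ - tr·λ² + c_1·λ - det, where tr = trace, c_1 = sum of the principal 2×2 minors, det = det(Sigma):
  tr = 5 + 4 + 4 = 13,
  c_1 = (5·4 - (1)²) + (5·4 - (1)²) + (4·4 - (1)²) = 19 + 19 + 15 = 53,
  det = 5·(4·4 - (1)²) - (1)·((1)·4 - (1)·(1)) + (1)·((1)·(1) - 4·(1)) = 5·(15) - (1)·(3) + (1)·(-3) = 69.
  So p(λ) = λ³ - 13λ² + 53λ - 69.
Step 2 — look for an integer root (rational root theorem: any rational root is an integer divisor of 69). Testing λ = 3:
  p(3) = 27 - 117 + 159 - 69 = 0  ✓
  Dividing out (λ - 3): p(λ) = (λ - 3)(λ² - 10λ + 23).
Step 3 — remaining eigenvalues from the quadratic λ² - 10λ + 23 = 0:
  Δ = 10² - 4·23 = 100 - 92 = 8,  λ = (10 ± √8)/2 = (10 ± 2.8284)/2 ≈ 6.4142 or 3.5858.
  Sorted: λ_1 = 6.4142,  λ_2 = 3.5858,  λ_3 = 3  (check: sum = 13 = tr ✓).

Step 4 — unit eigenvector for λ_1 ≈ 6.4142: v spans the null space of (Sigma - λ_1 I), whose rows are
  r_1 = (-1.4142, 1, 1),  r_2 = (1, -2.4142, 1),  r_3 = (1, 1, -2.4142).
  v is orthogonal to every row, so take v ∝ r_1 × r_2 = ((1)·(1) - (1)·(-2.4142), (1)·(1) - (-1.4142)·(1), (-1.4142)·(-2.4142) - (1)·(1)) ≈ (3.4142, 2.4142, 2.4142).
  Let u = (3.4142, 2.4142, 2.4142).
  ||u|| = √((3.4142)² + (2.4142)² + (2.4142)²) = √(23.3137) ≈ 4.8284,  v_1 = u/||u|| ≈ (0.7071, 0.5, 0.5) (||v_1|| = 1).

λ_1 = 6.4142,  λ_2 = 3.5858,  λ_3 = 3;  v_1 ≈ (0.7071, 0.5, 0.5)


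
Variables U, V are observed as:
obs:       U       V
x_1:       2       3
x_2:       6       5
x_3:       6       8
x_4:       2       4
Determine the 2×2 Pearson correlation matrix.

Step 1 — column means:
  mean(U) = (2 + 6 + 6 + 2) / 4 = 16/4 = 4
  mean(V) = (3 + 5 + 8 + 4) / 4 = 20/4 = 5

Step 2 — sample variances and covariances s[i,j] = (1/(n-1)) · Σ_k (x_{k,i} - mean_i) · (x_{k,j} - mean_j), with n-1 = 3:
  s[U,U] = ((-2)·(-2) + (2)·(2) + (2)·(2) + (-2)·(-2)) / 3 = 16/3 = 5.3333
  s[U,V] = ((-2)·(-2) + (2)·(0) + (2)·(3) + (-2)·(-1)) / 3 = 12/3 = 4
  s[V,V] = ((-2)·(-2) + (0)·(0) + (3)·(3) + (-1)·(-1)) / 3 = 14/3 = 4.6667
  Sample standard deviations s_i = √(s[i,i]):
  s(U) = √(5.3333) = 2.3094
  s(V) = √(4.6667) = 2.1602

Step 3 — r_{ij} = s_{ij} / (s_i · s_j):
  r[U,U] = 1 (diagonal).
  r[U,V] = 4 / (2.3094 · 2.1602) = 4 / 4.9889 = 0.8018
  r[V,V] = 1 (diagonal).

R is symmetric with unit diagonal. Assembling:

R = [[1, 0.8018],
 [0.8018, 1]]


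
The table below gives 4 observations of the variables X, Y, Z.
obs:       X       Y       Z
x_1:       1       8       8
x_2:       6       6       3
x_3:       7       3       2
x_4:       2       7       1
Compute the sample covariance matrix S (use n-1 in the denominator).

Step 1 — column means:
  mean(X) = (1 + 6 + 7 + 2) / 4 = 16/4 = 4
  mean(Y) = (8 + 6 + 3 + 7) / 4 = 24/4 = 6
  mean(Z) = (8 + 3 + 2 + 1) / 4 = 14/4 = 3.5

Step 2 — sample covariance S[i,j] = (1/(n-1)) · Σ_k (x_{k,i} - mean_i) · (x_{k,j} - mean_j), with n-1 = 3.
  S[X,X] = ((-3)·(-3) + (2)·(2) + (3)·(3) + (-2)·(-2)) / 3 = 26/3 = 8.6667
  S[X,Y] = ((-3)·(2) + (2)·(0) + (3)·(-3) + (-2)·(1)) / 3 = -17/3 = -5.6667
  S[X,Z] = ((-3)·(4.5) + (2)·(-0.5) + (3)·(-1.5) + (-2)·(-2.5)) / 3 = -14/3 = -4.6667
  S[Y,Y] = ((2)·(2) + (0)·(0) + (-3)·(-3) + (1)·(1)) / 3 = 14/3 = 4.6667
  S[Y,Z] = ((2)·(4.5) + (0)·(-0.5) + (-3)·(-1.5) + (1)·(-2.5)) / 3 = 11/3 = 3.6667
  S[Z,Z] = ((4.5)·(4.5) + (-0.5)·(-0.5) + (-1.5)·(-1.5) + (-2.5)·(-2.5)) / 3 = 29/3 = 9.6667

S is symmetric (S[j,i] = S[i,j]). Assembling:

S = [[8.6667, -5.6667, -4.6667],
 [-5.6667, 4.6667, 3.6667],
 [-4.6667, 3.6667, 9.6667]]


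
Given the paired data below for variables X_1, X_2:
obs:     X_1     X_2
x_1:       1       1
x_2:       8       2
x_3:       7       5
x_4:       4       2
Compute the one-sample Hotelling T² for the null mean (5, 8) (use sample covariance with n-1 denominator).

Step 1 — sample mean vector:
  mean(X_1) = (1 + 8 + 7 + 4) / 4 = 20/4 = 5
  mean(X_2) = (1 + 2 + 5 + 2) / 4 = 10/4 = 2.5
  x̄ = (5, 2.5),  deviation x̄ - mu_0 = (5, 2.5) - (5, 8) = (0, -5.5).

Step 2 — sample covariance matrix, S[i,j] = (1/(n-1)) · Σ_k (x_{k,i} - mean_i) · (x_{k,j} - mean_j), divisor n-1 = 3:
  S[X_1,X_1] = ((-4)·(-4) + (3)·(3) + (2)·(2) + (-1)·(-1)) / 3 = 30/3 = 10
  S[X_1,X_2] = ((-4)·(-1.5) + (3)·(-0.5) + (2)·(2.5) + (-1)·(-0.5)) / 3 = 10/3 = 3.3333
  S[X_2,X_2] = ((-1.5)·(-1.5) + (-0.5)·(-0.5) + (2.5)·(2.5) + (-0.5)·(-0.5)) / 3 = 9/3 = 3
  S = [[10, 3.3333],
 [3.3333, 3]].

Step 3 — invert S. det(S) = 10·3 - (3.3333)² = 18.8889.
  S^{-1} = (1/det) · [[d, -b], [-b, a]] = [[0.1588, -0.1765],
 [-0.1765, 0.5294]].

Step 4 — quadratic form (x̄ - mu_0)^T · S^{-1} · (x̄ - mu_0):
  S^{-1} · (x̄ - mu_0) = (0.9706, -2.9118),
  (x̄ - mu_0)^T · [...] = (0)·(0.9706) + (-5.5)·(-2.9118) = 16.0147.

Step 5 — scale by n: T² = 4 · 16.0147 = 64.0588.

T² ≈ 64.0588


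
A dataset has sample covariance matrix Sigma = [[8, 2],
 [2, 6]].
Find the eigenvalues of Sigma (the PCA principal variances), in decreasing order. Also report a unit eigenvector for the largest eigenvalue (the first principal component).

Step 1 — characteristic polynomial of 2×2 Sigma:
  det(Sigma - λI) = λ² - trace · λ + det = 0.
  trace = 8 + 6 = 14, det = 8·6 - (2)² = 44.
Step 2 — discriminant:
  Δ = trace² - 4·det = 196 - 176 = 20.
Step 3 — eigenvalues:
  λ = (trace ± √Δ)/2 = (14 ± 4.4721)/2,
  λ_1 = 9.2361,  λ_2 = 4.7639.

Step 4 — unit eigenvector for λ_1: solve (Sigma - λ_1 I)v = 0. First row:
  (8 - 9.2361)·v_x + (2)·v_y = 0, i.e. (-1.2361)·v_x + (2)·v_y = 0,
  so v ∝ (b, λ_1 - a) = (2, 1.2361) = u.
  ||u|| = √((2)² + (1.2361)²) = √(5.5279) ≈ 2.3511,
  v_1 = u/||u|| ≈ (0.8507, 0.5257) (||v_1|| = 1).

λ_1 = 9.2361,  λ_2 = 4.7639;  v_1 ≈ (0.8507, 0.5257)


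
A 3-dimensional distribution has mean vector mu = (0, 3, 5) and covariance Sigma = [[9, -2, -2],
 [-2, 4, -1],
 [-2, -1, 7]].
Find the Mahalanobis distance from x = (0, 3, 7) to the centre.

Step 1 — centre the observation: (x - mu) = (0, 0, 2).

Step 2 — invert Sigma (cofactor / det for 3×3, or solve directly):
  Sigma^{-1} = [[0.1414, 0.0838, 0.0524],
 [0.0838, 0.3089, 0.0681],
 [0.0524, 0.0681, 0.1675]].

Step 3 — form the quadratic (x - mu)^T · Sigma^{-1} · (x - mu):
  Sigma^{-1} · (x - mu) = (0.1047, 0.1361, 0.3351).
  (x - mu)^T · [Sigma^{-1} · (x - mu)] = (0)·(0.1047) + (0)·(0.1361) + (2)·(0.3351) = 0.6702.

Step 4 — take square root: d = √(0.6702) ≈ 0.8186.

d(x, mu) = √(0.6702) ≈ 0.8186


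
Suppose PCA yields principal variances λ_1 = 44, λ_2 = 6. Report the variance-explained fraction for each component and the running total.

Step 1 — total variance = trace(Sigma) = Σ λ_i = 44 + 6 = 50.

Step 2 — fraction explained by component i = λ_i / Σ λ:
  PC1: 44/50 = 0.88
  PC2: 6/50 = 0.12

Step 3 — cumulative fraction after k components = (λ_1 + ... + λ_k) / Σ λ:
  k = 1: 44/50 = 0.88
  k = 2: (44 + 6)/50 = 50/50 = 1

Summary (fraction, with percent):

explained: PC1 0.88 (88%), PC2 0.12 (12%);  cumulative: 0.88, 1


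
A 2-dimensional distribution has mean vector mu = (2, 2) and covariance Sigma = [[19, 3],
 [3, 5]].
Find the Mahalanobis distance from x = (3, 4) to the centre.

Step 1 — centre the observation: (x - mu) = (1, 2).

Step 2 — invert Sigma. det(Sigma) = 19·5 - (3)² = 86.
  Sigma^{-1} = (1/det) · [[d, -b], [-b, a]] = [[0.0581, -0.0349],
 [-0.0349, 0.2209]].

Step 3 — form the quadratic (x - mu)^T · Sigma^{-1} · (x - mu):
  Sigma^{-1} · (x - mu) = (-0.0116, 0.407).
  (x - mu)^T · [Sigma^{-1} · (x - mu)] = (1)·(-0.0116) + (2)·(0.407) = 0.8023.

Step 4 — take square root: d = √(0.8023) ≈ 0.8957.

d(x, mu) = √(0.8023) ≈ 0.8957


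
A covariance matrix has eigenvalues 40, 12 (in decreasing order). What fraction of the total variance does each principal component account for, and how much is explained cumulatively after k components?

Step 1 — total variance = trace(Sigma) = Σ λ_i = 40 + 12 = 52.

Step 2 — fraction explained by component i = λ_i / Σ λ:
  PC1: 40/52 = 0.7692
  PC2: 12/52 = 0.2308

Step 3 — cumulative fraction after k components = (λ_1 + ... + λ_k) / Σ λ:
  k = 1: 40/52 = 0.7692
  k = 2: (40 + 12)/52 = 52/52 = 1

Summary (fraction, with percent):

explained: PC1 0.7692 (76.92%), PC2 0.2308 (23.08%);  cumulative: 0.7692, 1


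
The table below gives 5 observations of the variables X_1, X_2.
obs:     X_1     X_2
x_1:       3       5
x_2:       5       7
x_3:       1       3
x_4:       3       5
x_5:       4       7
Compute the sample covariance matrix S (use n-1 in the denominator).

Step 1 — column means:
  mean(X_1) = (3 + 5 + 1 + 3 + 4) / 5 = 16/5 = 3.2
  mean(X_2) = (5 + 7 + 3 + 5 + 7) / 5 = 27/5 = 5.4

Step 2 — sample covariance S[i,j] = (1/(n-1)) · Σ_k (x_{k,i} - mean_i) · (x_{k,j} - mean_j), with n-1 = 4.
  S[X_1,X_1] = ((-0.2)·(-0.2) + (1.8)·(1.8) + (-2.2)·(-2.2) + (-0.2)·(-0.2) + (0.8)·(0.8)) / 4 = 8.8/4 = 2.2
  S[X_1,X_2] = ((-0.2)·(-0.4) + (1.8)·(1.6) + (-2.2)·(-2.4) + (-0.2)·(-0.4) + (0.8)·(1.6)) / 4 = 9.6/4 = 2.4
  S[X_2,X_2] = ((-0.4)·(-0.4) + (1.6)·(1.6) + (-2.4)·(-2.4) + (-0.4)·(-0.4) + (1.6)·(1.6)) / 4 = 11.2/4 = 2.8

S is symmetric (S[j,i] = S[i,j]). Assembling:

S = [[2.2, 2.4],
 [2.4, 2.8]]


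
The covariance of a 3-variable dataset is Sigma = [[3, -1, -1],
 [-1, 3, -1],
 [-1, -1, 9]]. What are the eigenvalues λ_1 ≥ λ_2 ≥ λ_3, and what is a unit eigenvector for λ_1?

Step 1 — characteristic polynomial p(λ) = det(λI - Sigma) = λ³ - tr·λ² + c_1·λ - det, where tr = trace, c_1 = sum of the principal 2×2 minors, det = det(Sigma):
  tr = 3 + 3 + 9 = 15,
  c_1 = (3·3 - (-1)²) + (3·9 - (-1)²) + (3·9 - (-1)²) = 8 + 26 + 26 = 60,
  det = 3·(3·9 - (-1)²) - (-1)·((-1)·9 - (-1)·(-1)) + (-1)·((-1)·(-1) - 3·(-1)) = 3·(26) - (-1)·(-10) + (-1)·(4) = 64.
  So p(λ) = λ³ - 15λ² + 60λ - 64.
Step 2 — look for an integer root (rational root theorem: any rational root is an integer divisor of 64). Testing λ = 4:
  p(4) = 64 - 240 + 240 - 64 = 0  ✓
  Dividing out (λ - 4): p(λ) = (λ - 4)(λ² - 11λ + 16).
Step 3 — remaining eigenvalues from the quadratic λ² - 11λ + 16 = 0:
  Δ = 11² - 4·16 = 121 - 64 = 57,  λ = (11 ± √57)/2 = (11 ± 7.5498)/2 ≈ 9.2749 or 1.7251.
  Sorted: λ_1 = 9.2749,  λ_2 = 4,  λ_3 = 1.7251  (check: sum = 15 = tr ✓).

Step 4 — unit eigenvector for λ_1 ≈ 9.2749: v spans the null space of (Sigma - λ_1 I), whose rows are
  r_1 = (-6.2749, -1, -1),  r_2 = (-1, -6.2749, -1),  r_3 = (-1, -1, -0.2749).
  v is orthogonal to every row, so take v ∝ r_1 × r_2 = ((-1)·(-1) - (-1)·(-6.2749), (-1)·(-1) - (-6.2749)·(-1), (-6.2749)·(-6.2749) - (-1)·(-1)) ≈ (-5.2749, -5.2749, 38.3746).
  Rescale (multiply by -1 so the first nonzero entry is positive): u = (5.2749, 5.2749, -38.3746).
  ||u|| = √((5.2749)² + (5.2749)² + (-38.3746)²) = √(1528.2584) ≈ 39.0929,  v_1 = u/||u|| ≈ (0.1349, 0.1349, -0.9816) (||v_1|| = 1).

λ_1 = 9.2749,  λ_2 = 4,  λ_3 = 1.7251;  v_1 ≈ (0.1349, 0.1349, -0.9816)


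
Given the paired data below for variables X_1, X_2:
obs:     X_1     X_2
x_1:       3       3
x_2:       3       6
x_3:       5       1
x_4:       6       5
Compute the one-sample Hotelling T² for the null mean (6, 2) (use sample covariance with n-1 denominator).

Step 1 — sample mean vector:
  mean(X_1) = (3 + 3 + 5 + 6) / 4 = 17/4 = 4.25
  mean(X_2) = (3 + 6 + 1 + 5) / 4 = 15/4 = 3.75
  x̄ = (4.25, 3.75),  deviation x̄ - mu_0 = (4.25, 3.75) - (6, 2) = (-1.75, 1.75).

Step 2 — sample covariance matrix, S[i,j] = (1/(n-1)) · Σ_k (x_{k,i} - mean_i) · (x_{k,j} - mean_j), divisor n-1 = 3:
  S[X_1,X_1] = ((-1.25)·(-1.25) + (-1.25)·(-1.25) + (0.75)·(0.75) + (1.75)·(1.75)) / 3 = 6.75/3 = 2.25
  S[X_1,X_2] = ((-1.25)·(-0.75) + (-1.25)·(2.25) + (0.75)·(-2.75) + (1.75)·(1.25)) / 3 = -1.75/3 = -0.5833
  S[X_2,X_2] = ((-0.75)·(-0.75) + (2.25)·(2.25) + (-2.75)·(-2.75) + (1.25)·(1.25)) / 3 = 14.75/3 = 4.9167
  S = [[2.25, -0.5833],
 [-0.5833, 4.9167]].

Step 3 — invert S. det(S) = 2.25·4.9167 - (-0.5833)² = 10.7222.
  S^{-1} = (1/det) · [[d, -b], [-b, a]] = [[0.4585, 0.0544],
 [0.0544, 0.2098]].

Step 4 — quadratic form (x̄ - mu_0)^T · S^{-1} · (x̄ - mu_0):
  S^{-1} · (x̄ - mu_0) = (-0.7073, 0.272),
  (x̄ - mu_0)^T · [...] = (-1.75)·(-0.7073) + (1.75)·(0.272) = 1.7137.

Step 5 — scale by n: T² = 4 · 1.7137 = 6.8549.

T² ≈ 6.8549
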